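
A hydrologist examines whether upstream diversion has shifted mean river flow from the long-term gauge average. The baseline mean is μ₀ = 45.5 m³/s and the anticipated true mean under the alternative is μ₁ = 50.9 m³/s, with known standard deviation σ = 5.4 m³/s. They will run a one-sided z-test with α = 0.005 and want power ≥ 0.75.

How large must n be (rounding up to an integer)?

n = 11

Standardized effect: d = |μ₁ − μ₀| / σ = |50.9 − 45.5| / 5.4 = 1.0000
For power 0.75 need Φ(δ − z_{0.005}) = 0.75, so δ = z_{0.005} + z_{0.25} = 2.576 + 0.674 = 3.250.
δ = d·√n ⇒ n = (δ/d)² = (3.250 / 1.0000)² = 10.56.
Rounding up, n = 11.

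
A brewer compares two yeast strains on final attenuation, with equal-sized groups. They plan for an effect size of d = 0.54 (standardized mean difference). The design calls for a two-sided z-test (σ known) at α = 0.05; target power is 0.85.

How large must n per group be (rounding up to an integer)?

n = 62 per group

For power 0.85 need Φ(δ − z_{0.025}) = 0.85, so δ = z_{0.025} + z_{0.15} = 1.960 + 1.036 = 2.996.
(The Φ(−δ − z_{α/2}) term is vanishingly small for δ > 0 and is dropped in the standard sample-size formula.)
δ = d·√(n/2) ⇒ n = 2(δ/d)² = 2 × (2.996 / 0.54)² = 61.58.
Round up to the next whole unit.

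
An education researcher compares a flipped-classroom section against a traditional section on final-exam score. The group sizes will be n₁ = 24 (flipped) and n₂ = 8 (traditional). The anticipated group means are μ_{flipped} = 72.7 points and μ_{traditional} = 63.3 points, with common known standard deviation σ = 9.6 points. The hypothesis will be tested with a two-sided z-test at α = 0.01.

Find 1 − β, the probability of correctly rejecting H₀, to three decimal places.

Standardized effect: d = |μ_{flipped} − μ_{traditional}| / σ = |72.7 − 63.3| / 9.6 = 0.9792
Noncentrality parameter: λ = d / √(1/n₁ + 1/n₂) = 0.9792 / √(1/24 + 1/8) = 2.3985
Critical value for a two-sided test at α = 0.01: z_{α/2} = 2.576.
Power = Φ(λ − 2.576) + Φ(−λ − 2.576) = Φ(-0.177) + Φ(-4.974) = 0.4296 + 0.0000 = 0.4296.

Power ≈ 0.430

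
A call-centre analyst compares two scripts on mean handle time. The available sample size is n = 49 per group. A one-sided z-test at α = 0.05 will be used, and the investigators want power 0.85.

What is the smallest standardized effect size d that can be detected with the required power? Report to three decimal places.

d ≈ 0.542

Need Φ(δ − 1.645) = 0.85, so δ = 1.645 + 1.036 = 2.681.
δ = d·√(n/2) ⇒ d = δ/√(n/2) = 2.681/√(49/2) = 0.5417.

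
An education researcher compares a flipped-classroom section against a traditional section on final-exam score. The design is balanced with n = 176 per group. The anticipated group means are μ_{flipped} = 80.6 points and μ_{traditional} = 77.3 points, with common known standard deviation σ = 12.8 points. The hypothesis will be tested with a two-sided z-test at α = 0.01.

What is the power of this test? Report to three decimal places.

Power ≈ 0.437

Standardized effect: d = |μ_{flipped} − μ_{traditional}| / σ = |80.6 − 77.3| / 12.8 = 0.2578
Noncentrality parameter: δ = d·√(n/2) = 0.2578 × √(176/2) = 2.4185
Two-sided α = 0.01 → critical value z_{0.005} = 2.576.
Power = Φ(δ − 2.576) + Φ(−δ − 2.576) = Φ(-0.157) + Φ(-4.994) = 0.4375 + 0.0000 = 0.4375.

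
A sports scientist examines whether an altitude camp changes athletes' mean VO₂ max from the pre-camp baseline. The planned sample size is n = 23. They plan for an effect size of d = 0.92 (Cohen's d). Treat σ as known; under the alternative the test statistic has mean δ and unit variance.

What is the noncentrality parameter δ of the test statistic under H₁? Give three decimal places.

δ ≈ 4.412

δ = d·√n = 0.92 × √23 = 4.4122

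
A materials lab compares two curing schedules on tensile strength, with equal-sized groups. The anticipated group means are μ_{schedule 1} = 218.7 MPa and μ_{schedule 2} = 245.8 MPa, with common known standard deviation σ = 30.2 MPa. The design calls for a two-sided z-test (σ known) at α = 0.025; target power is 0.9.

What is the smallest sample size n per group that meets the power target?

n = 31 per group

Standardized effect: d = |μ_{schedule 1} − μ_{schedule 2}| / σ = |218.7 − 245.8| / 30.2 = 0.8974
Set Φ(δ − 2.241) = 0.9; then δ − 2.241 = Φ⁻¹(0.9) = 1.282, giving δ = 3.523.
(For δ > 0 the lower-tail rejection region contributes negligibly to power, so the one-term inversion is standard.)
δ = d·√(n/2) ⇒ n = 2(δ/d)² = 2 × (3.523 / 0.8974)² = 30.83.
Round up to the next whole unit.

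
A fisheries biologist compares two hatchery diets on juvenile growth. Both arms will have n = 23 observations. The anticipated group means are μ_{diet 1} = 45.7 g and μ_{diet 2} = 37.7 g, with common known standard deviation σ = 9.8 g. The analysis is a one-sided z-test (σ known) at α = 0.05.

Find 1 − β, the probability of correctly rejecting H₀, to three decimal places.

Standardized effect: d = |μ_{diet 1} − μ_{diet 2}| / σ = |45.7 − 37.7| / 9.8 = 0.8163
Noncentrality parameter: δ = d·√(n/2) = 0.8163 × √(23/2) = 2.7683
One-sided α = 0.05 → critical value z_{0.05} = 1.645.
Power = Φ(δ − 1.645) = Φ(1.123) = 0.8694.

Power ≈ 0.869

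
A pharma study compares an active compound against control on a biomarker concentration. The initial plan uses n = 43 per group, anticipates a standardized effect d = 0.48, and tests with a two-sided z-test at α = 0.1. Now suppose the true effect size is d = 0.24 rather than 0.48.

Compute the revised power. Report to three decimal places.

With d = 0.24: δ = d·√(n/2) = 0.24 × √(43/2) = 1.1128. Critical value z_{0.05} = 1.645.
Revised power = Φ(δ − 1.645) + Φ(−δ − 1.645) = Φ(-0.532) + Φ(-2.758) = 0.2974 + 0.0029 = 0.3003.

Power ≈ 0.300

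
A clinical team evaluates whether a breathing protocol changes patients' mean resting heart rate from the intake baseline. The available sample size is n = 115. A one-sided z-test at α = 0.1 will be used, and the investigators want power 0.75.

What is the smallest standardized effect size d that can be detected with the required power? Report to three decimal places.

d ≈ 0.182

Required noncentrality: δ = z_{0.1} + z_{0.25} = 1.282 + 0.674 = 1.956.
δ = d·√n ⇒ d = δ/√n = 1.956/√115 = 0.1824.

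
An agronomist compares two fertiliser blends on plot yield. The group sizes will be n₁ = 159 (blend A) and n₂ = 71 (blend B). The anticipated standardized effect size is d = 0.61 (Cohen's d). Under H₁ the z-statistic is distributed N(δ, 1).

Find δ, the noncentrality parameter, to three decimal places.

δ ≈ 4.274

δ = d / √(1/n₁ + 1/n₂) = 0.61 / √(1/159 + 1/71) = 4.2736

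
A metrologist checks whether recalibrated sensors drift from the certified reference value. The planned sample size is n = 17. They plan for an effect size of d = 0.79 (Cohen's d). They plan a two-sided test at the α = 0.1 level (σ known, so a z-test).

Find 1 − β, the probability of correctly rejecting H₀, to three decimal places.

Power ≈ 0.947

Noncentrality parameter: δ = d·√n = 0.79 × √17 = 3.2573
Critical value for a two-sided test at α = 0.1: z_{α/2} = 1.645.
Power = Φ(δ − 1.645) + Φ(−δ − 1.645) = Φ(1.612) + Φ(-4.902) = 0.9466 + 0.0000 = 0.9466.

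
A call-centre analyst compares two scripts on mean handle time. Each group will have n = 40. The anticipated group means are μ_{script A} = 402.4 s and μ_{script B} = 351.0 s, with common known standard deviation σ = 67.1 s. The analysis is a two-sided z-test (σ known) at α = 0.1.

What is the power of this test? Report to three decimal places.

Standardized effect: d = |μ_{script A} − μ_{script B}| / σ = |402.4 − 351.0| / 67.1 = 0.7660
Noncentrality parameter: δ = d·√(n/2) = 0.7660 × √(40/2) = 3.4257
Critical value for a two-sided test at α = 0.1: z_{α/2} = 1.645.
Power = Φ(δ − 1.645) + Φ(−δ − 1.645) = Φ(1.781) + Φ(-5.071) = 0.9625 + 0.0000 = 0.9625.

Power ≈ 0.963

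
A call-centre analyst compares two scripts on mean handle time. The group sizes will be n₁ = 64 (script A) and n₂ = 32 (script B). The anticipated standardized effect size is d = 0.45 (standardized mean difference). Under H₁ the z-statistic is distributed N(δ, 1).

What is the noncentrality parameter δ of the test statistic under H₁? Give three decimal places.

The noncentrality parameter scales effect size by the design's sample-size factor: δ = d / √(1/n₁ + 1/n₂) = 0.45 / √(1/64 + 1/32) = 2.0785

δ ≈ 2.078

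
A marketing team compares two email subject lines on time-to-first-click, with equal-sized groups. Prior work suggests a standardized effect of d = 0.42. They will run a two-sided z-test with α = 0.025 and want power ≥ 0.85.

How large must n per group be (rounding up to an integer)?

n = 122 per group

Set Φ(δ − 2.241) = 0.85; then δ − 2.241 = Φ⁻¹(0.85) = 1.036, giving δ = 3.278.
(Ignoring the negligible lower-tail rejection probability gives the usual closed-form inversion.)
δ = d·√(n/2) ⇒ n = 2(δ/d)² = 2 × (3.278 / 0.42)² = 121.82.
Rounding up, n = 122 per group.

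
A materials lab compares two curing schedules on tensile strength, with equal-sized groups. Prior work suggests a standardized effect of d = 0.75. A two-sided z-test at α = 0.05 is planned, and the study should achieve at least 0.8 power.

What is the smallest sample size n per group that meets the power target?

n = 28 per group

Set Φ(δ − 1.960) = 0.8; then δ − 1.960 = Φ⁻¹(0.8) = 0.842, giving δ = 2.802.
(The Φ(−δ − z_{α/2}) term is vanishingly small for δ > 0 and is dropped in the standard sample-size formula.)
δ = d·√(n/2) ⇒ n = 2(δ/d)² = 2 × (2.802 / 0.75)² = 27.91.
Round up to the next whole unit.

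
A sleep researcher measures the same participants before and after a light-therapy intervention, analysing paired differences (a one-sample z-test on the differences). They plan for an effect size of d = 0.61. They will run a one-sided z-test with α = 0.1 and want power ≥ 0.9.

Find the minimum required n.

n = 18

For power 0.9 need Φ(δ − z_{0.1}) = 0.9, so δ = z_{0.1} + z_{0.10} = 1.282 + 1.282 = 2.563.
δ = d·√n ⇒ n = (δ/d)² = (2.563 / 0.61)² = 17.66.
Round up to the next whole unit.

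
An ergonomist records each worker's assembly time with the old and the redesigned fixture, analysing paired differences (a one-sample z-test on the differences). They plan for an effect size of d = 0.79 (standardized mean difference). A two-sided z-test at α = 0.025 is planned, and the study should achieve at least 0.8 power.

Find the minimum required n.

For power 0.8 need Φ(δ − z_{0.0125}) = 0.8, so δ = z_{0.0125} + z_{0.20} = 2.241 + 0.842 = 3.083.
(The Φ(−δ − z_{α/2}) term is vanishingly small for δ > 0 and is dropped in the standard sample-size formula.)
δ = d·√n ⇒ n = (δ/d)² = (3.083 / 0.79)² = 15.23.
Rounding up, n = 16.

n = 16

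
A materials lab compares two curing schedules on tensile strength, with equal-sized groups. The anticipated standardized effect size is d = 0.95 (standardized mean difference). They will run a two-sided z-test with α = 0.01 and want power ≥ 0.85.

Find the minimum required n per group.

For power 0.85 need Φ(δ − z_{0.005}) = 0.85, so δ = z_{0.005} + z_{0.15} = 2.576 + 1.036 = 3.612.
(For δ > 0 the lower-tail rejection region contributes negligibly to power, so the one-term inversion is standard.)
δ = d·√(n/2) ⇒ n = 2(δ/d)² = 2 × (3.612 / 0.95)² = 28.92.
Rounding up, n = 29 per group.

n = 29 per group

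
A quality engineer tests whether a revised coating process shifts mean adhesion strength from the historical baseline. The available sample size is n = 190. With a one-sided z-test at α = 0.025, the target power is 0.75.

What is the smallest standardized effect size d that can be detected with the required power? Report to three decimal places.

Need Φ(δ − 1.960) = 0.75, so δ = 1.960 + 0.674 = 2.634.
δ = d·√n ⇒ d = δ/√n = 2.634/√190 = 0.1911.

d ≈ 0.191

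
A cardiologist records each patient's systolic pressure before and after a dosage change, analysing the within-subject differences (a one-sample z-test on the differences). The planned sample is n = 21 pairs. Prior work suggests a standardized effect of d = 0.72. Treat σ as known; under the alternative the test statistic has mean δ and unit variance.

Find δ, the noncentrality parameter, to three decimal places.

δ ≈ 3.299

The noncentrality parameter scales effect size by the design's sample-size factor: δ = d·√n = 0.72 × √21 = 3.2995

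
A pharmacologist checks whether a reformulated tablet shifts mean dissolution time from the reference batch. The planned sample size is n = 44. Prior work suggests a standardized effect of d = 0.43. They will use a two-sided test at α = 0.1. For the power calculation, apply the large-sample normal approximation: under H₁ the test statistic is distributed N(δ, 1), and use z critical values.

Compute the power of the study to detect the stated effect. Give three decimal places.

Power ≈ 0.886

Noncentrality parameter: δ = d·√n = 0.43 × √44 = 2.8523
Two-sided α = 0.1 → critical value z_{0.05} = 1.645.
Power = Φ(δ − 1.645) + Φ(−δ − 1.645) = Φ(1.207) + Φ(-4.497) = 0.8864 + 0.0000 = 0.8864.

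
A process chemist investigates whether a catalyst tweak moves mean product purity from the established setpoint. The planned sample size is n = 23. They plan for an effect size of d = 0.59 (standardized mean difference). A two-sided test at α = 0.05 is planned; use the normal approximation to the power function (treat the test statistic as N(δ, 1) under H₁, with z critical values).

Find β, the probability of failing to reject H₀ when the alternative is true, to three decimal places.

Noncentrality parameter: δ = d·√n = 0.59 × √23 = 2.8295
Critical value for a two-sided test at α = 0.05: z_{α/2} = 1.960.
Power = Φ(δ − 1.960) + Φ(−δ − 1.960) = Φ(0.870) + Φ(-4.790) = 0.8077 + 0.0000 = 0.8077.
Type II error: β = 1 − power = 1 − 0.8077 = 0.1923.

β ≈ 0.192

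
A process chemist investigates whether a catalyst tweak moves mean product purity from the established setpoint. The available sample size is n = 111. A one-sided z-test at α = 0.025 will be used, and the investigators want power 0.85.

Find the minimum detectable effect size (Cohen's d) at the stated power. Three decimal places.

Need Φ(δ − 1.960) = 0.85, so δ = 1.960 + 1.036 = 2.996.
δ = d·√n ⇒ d = δ/√n = 2.996/√111 = 0.2844.

d ≈ 0.284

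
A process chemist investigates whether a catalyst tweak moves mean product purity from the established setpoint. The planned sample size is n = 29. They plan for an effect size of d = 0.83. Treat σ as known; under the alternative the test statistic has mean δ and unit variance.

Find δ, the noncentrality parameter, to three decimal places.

The noncentrality parameter scales effect size by the design's sample-size factor: δ = d·√n = 0.83 × √29 = 4.4697

δ ≈ 4.470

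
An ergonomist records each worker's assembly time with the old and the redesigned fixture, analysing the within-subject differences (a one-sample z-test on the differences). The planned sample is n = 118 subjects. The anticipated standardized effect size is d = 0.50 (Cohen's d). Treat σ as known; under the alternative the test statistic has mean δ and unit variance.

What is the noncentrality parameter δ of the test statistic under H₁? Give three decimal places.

δ ≈ 5.431

δ = d·√n = 0.50 × √118 = 5.4314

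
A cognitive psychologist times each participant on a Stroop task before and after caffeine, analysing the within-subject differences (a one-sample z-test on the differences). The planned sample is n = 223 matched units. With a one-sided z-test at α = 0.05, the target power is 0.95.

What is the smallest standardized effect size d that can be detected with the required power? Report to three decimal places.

d ≈ 0.220

Need Φ(δ − 1.645) = 0.95, so δ = 1.645 + 1.645 = 3.290.
δ = d·√n ⇒ d = δ/√n = 3.290/√223 = 0.2203.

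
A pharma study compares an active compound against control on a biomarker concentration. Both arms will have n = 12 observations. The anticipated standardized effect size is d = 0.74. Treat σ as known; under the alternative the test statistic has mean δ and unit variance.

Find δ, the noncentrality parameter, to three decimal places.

δ ≈ 1.813

The noncentrality parameter scales effect size by the design's sample-size factor: δ = d·√(n/2) = 0.74 × √(12/2) = 1.8126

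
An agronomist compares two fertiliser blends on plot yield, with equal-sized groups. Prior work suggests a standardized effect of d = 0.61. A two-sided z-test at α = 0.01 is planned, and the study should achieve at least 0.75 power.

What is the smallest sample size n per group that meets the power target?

For power 0.75 need Φ(δ − z_{0.005}) = 0.75, so δ = z_{0.005} + z_{0.25} = 2.576 + 0.674 = 3.250.
(The Φ(−δ − z_{α/2}) term is vanishingly small for δ > 0 and is dropped in the standard sample-size formula.)
δ = d·√(n/2) ⇒ n = 2(δ/d)² = 2 × (3.250 / 0.61)² = 56.78.
Round up to the next whole unit.

n = 57 per group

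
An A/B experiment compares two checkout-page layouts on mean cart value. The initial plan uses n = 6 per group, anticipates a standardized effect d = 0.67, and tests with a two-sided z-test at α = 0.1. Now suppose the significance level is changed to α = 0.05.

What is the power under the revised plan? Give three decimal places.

Power ≈ 0.213

δ = d·√(n/2) = 0.67 × √(6/2) = 1.1605 (unchanged). New critical value: z_{0.025} = 1.960.
Revised power = Φ(δ − 1.960) + Φ(−δ − 1.960) = Φ(-0.799) + Φ(-3.120) = 0.2120 + 0.0009 = 0.2129.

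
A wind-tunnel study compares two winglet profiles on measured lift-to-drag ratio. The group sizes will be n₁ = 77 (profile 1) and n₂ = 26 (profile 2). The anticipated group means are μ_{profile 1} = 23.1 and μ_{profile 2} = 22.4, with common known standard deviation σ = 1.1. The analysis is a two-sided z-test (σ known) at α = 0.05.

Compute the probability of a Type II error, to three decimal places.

β ≈ 0.199

Standardized effect: d = |μ_{profile 1} − μ_{profile 2}| / σ = |23.1 − 22.4| / 1.1 = 0.6364
Noncentrality parameter: δ = d / √(1/n₁ + 1/n₂) = 0.6364 / √(1/77 + 1/26) = 2.8056
Critical value for a two-sided test at α = 0.05: z_{α/2} = 1.960.
Power = Φ(δ − 1.960) + Φ(−δ − 1.960) = Φ(0.846) + Φ(-4.766) = 0.8011 + 0.0000 = 0.8011.
Type II error: β = 1 − power = 1 − 0.8011 = 0.1989.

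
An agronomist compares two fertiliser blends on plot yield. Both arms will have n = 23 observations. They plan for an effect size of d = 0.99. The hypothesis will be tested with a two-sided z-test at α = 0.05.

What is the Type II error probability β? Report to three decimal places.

Noncentrality parameter: δ = d·√(n/2) = 0.99 × √(23/2) = 3.3573
Critical value for a two-sided test at α = 0.05: z_{α/2} = 1.960.
Power = Φ(δ − 1.960) + Φ(−δ − 1.960) = Φ(1.397) + Φ(-5.317) = 0.9188 + 0.0000 = 0.9188.
Type II error: β = 1 − power = 1 − 0.9188 = 0.0812.

β ≈ 0.081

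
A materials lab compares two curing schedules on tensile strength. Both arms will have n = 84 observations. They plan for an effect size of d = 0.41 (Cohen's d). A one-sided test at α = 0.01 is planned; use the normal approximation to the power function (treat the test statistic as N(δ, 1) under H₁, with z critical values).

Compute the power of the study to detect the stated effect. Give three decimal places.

Power ≈ 0.630

Noncentrality parameter: δ = d·√(n/2) = 0.41 × √(84/2) = 2.6571
One-sided α = 0.01 → critical value z_{0.01} = 2.326.
Power = P(Z > 2.326 − δ) = Φ(0.331) = 0.6296.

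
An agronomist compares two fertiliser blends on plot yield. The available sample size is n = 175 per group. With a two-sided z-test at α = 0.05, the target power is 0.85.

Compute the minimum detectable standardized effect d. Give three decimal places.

d ≈ 0.320

Required noncentrality: δ = z_{0.025} + z_{0.15} = 1.960 + 1.036 = 2.996.
(Lower-tail contribution to power is negligible for δ > 0.)
δ = d·√(n/2) ⇒ d = δ/√(n/2) = 2.996/√(175/2) = 0.3203.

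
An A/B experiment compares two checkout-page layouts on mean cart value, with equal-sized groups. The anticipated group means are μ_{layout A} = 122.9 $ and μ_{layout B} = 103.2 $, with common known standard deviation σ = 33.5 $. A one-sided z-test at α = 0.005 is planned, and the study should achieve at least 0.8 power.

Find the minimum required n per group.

Standardized effect: d = |μ_{layout A} − μ_{layout B}| / σ = |122.9 − 103.2| / 33.5 = 0.5881
For power 0.8 need Φ(δ − z_{0.005}) = 0.8, so δ = z_{0.005} + z_{0.20} = 2.576 + 0.842 = 3.417.
δ = d·√(n/2) ⇒ n = 2(δ/d)² = 2 × (3.417 / 0.5881)² = 67.54.
Round up to the next whole unit.

n = 68 per group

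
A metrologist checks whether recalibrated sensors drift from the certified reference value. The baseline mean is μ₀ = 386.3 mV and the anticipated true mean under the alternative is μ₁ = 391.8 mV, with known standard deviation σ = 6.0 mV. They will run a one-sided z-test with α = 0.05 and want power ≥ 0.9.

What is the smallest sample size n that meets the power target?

n = 11

Standardized effect: d = |μ₁ − μ₀| / σ = |391.8 − 386.3| / 6.0 = 0.9167
For power 0.9 need Φ(δ − z_{0.05}) = 0.9, so δ = z_{0.05} + z_{0.10} = 1.645 + 1.282 = 2.926.
δ = d·√n ⇒ n = (δ/d)² = (2.926 / 0.9167)² = 10.19.
Round up to the next whole unit.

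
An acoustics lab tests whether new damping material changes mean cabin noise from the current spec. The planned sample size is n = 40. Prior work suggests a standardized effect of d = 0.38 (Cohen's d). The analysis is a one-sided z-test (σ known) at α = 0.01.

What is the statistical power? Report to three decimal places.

Power ≈ 0.531

Noncentrality parameter: δ = d·√n = 0.38 × √40 = 2.4033
One-sided α = 0.01 → critical value z_{0.01} = 2.326.
Power = P(Z > 2.326 − δ) = Φ(0.077) = 0.5307.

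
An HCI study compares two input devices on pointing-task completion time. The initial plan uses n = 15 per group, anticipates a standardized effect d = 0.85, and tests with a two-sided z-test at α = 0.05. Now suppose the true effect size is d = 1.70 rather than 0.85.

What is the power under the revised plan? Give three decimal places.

Power ≈ 0.996

With d = 1.70: δ = d·√(n/2) = 1.70 × √(15/2) = 4.6556. Critical value z_{0.025} = 1.960.
Revised power = Φ(δ − 1.960) + Φ(−δ − 1.960) = Φ(2.696) + Φ(-6.616) = 0.9965 + 0.0000 = 0.9965.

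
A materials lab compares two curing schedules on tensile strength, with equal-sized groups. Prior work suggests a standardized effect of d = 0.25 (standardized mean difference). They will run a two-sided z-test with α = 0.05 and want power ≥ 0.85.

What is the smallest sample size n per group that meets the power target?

For power 0.85 need Φ(δ − z_{0.025}) = 0.85, so δ = z_{0.025} + z_{0.15} = 1.960 + 1.036 = 2.996.
(Ignoring the negligible lower-tail rejection probability gives the usual closed-form inversion.)
δ = d·√(n/2) ⇒ n = 2(δ/d)² = 2 × (2.996 / 0.25)² = 287.31.
Round up to the next whole unit.

n = 288 per group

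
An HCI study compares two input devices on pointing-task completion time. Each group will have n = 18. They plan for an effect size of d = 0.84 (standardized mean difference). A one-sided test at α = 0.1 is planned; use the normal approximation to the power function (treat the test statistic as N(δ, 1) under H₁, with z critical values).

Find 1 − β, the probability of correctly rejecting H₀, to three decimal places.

Power ≈ 0.892

Noncentrality parameter: δ = d·√(n/2) = 0.84 × √(18/2) = 2.5200
Critical value for a one-sided test at α = 0.1: z_α = 1.282.
Power = P(Z > 1.282 − δ) = Φ(1.238) = 0.8922.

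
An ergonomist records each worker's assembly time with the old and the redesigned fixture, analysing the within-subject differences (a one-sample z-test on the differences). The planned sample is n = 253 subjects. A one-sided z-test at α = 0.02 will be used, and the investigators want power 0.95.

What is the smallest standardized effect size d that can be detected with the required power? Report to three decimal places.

d ≈ 0.233

Need Φ(δ − 2.054) = 0.95, so δ = 2.054 + 1.645 = 3.699.
δ = d·√n ⇒ d = δ/√n = 3.699/√253 = 0.2325.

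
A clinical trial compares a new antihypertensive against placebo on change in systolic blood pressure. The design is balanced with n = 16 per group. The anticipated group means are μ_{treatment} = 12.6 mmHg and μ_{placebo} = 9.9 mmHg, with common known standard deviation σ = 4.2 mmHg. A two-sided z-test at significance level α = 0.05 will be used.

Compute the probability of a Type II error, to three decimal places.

Standardized effect: d = |μ_{treatment} − μ_{placebo}| / σ = |12.6 − 9.9| / 4.2 = 0.6429
Noncentrality parameter: δ = d·√(n/2) = 0.6429 × √(16/2) = 1.8183
Critical value for a two-sided test at α = 0.05: z_{α/2} = 1.960.
Power = Φ(δ − 1.960) + Φ(−δ − 1.960) = Φ(-0.142) + Φ(-3.778) = 0.4437 + 0.0001 = 0.4437.
Type II error: β = 1 − power = 1 − 0.4437 = 0.5563.

β ≈ 0.556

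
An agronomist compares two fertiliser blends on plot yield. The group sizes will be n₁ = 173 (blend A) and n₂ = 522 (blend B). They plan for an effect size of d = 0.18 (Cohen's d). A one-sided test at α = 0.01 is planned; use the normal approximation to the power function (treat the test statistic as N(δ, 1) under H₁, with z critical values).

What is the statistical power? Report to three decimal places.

Power ≈ 0.392

Noncentrality parameter: δ = d / √(1/n₁ + 1/n₂) = 0.18 / √(1/173 + 1/522) = 2.0518
One-sided α = 0.01 → critical value z_{0.01} = 2.326.
Power = P(Z > 2.326 − δ) = Φ(-0.275) = 0.3918.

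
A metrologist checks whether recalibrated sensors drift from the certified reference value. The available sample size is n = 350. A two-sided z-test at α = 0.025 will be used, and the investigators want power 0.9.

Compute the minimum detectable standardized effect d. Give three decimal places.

d ≈ 0.188

Need Φ(δ − 2.241) = 0.9, so δ = 2.241 + 1.282 = 3.523.
(Lower-tail contribution to power is negligible for δ > 0.)
δ = d·√n ⇒ d = δ/√n = 3.523/√350 = 0.1883.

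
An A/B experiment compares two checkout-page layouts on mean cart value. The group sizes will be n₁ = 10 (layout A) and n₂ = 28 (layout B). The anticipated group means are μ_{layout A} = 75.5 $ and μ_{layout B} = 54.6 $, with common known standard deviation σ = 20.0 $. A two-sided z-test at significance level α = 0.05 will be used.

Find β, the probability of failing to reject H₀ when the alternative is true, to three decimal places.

Standardized effect: d = |μ_{layout A} − μ_{layout B}| / σ = |75.5 − 54.6| / 20.0 = 1.0450
Noncentrality parameter: δ = d / √(1/n₁ + 1/n₂) = 1.0450 / √(1/10 + 1/28) = 2.8366
Critical value for a two-sided test at α = 0.05: z_{α/2} = 1.960.
Power = Φ(δ − 1.960) + Φ(−δ − 1.960) = Φ(0.877) + Φ(-4.797) = 0.8097 + 0.0000 = 0.8097.
Type II error: β = 1 − power = 1 − 0.8097 = 0.1903.

β ≈ 0.190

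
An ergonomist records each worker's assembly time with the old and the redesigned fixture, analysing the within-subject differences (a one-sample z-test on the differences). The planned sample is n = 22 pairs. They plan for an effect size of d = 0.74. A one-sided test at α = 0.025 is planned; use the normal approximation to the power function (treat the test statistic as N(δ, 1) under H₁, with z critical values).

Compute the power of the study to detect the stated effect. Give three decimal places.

Noncentrality parameter: δ = d·√n = 0.74 × √22 = 3.4709
One-sided α = 0.025 → critical value z_{0.025} = 1.960.
Power = P(Z > 1.960 − δ) = Φ(1.511) = 0.9346.

Power ≈ 0.935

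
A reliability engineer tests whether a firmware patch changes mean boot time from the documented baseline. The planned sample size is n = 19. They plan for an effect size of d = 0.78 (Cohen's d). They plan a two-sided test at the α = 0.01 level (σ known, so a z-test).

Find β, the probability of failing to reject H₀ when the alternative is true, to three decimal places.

Noncentrality parameter: δ = d·√n = 0.78 × √19 = 3.3999
Critical value for a two-sided test at α = 0.01: z_{α/2} = 2.576.
Power = Φ(δ − 2.576) + Φ(−δ − 2.576) = Φ(0.824) + Φ(-5.976) = 0.7951 + 0.0000 = 0.7951.
Type II error: β = 1 − power = 1 − 0.7951 = 0.2049.

β ≈ 0.205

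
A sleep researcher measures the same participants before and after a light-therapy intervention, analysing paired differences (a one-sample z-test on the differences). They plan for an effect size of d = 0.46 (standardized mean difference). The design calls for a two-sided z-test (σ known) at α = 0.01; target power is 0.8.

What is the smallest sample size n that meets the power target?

For power 0.8 need Φ(δ − z_{0.005}) = 0.8, so δ = z_{0.005} + z_{0.20} = 2.576 + 0.842 = 3.417.
(For δ > 0 the lower-tail rejection region contributes negligibly to power, so the one-term inversion is standard.)
δ = d·√n ⇒ n = (δ/d)² = (3.417 / 0.46)² = 55.19.
Rounding up, n = 56.

n = 56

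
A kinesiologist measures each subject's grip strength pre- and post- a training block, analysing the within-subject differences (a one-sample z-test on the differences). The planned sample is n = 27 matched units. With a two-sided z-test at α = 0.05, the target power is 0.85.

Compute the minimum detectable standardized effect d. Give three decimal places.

Required noncentrality: δ = z_{0.025} + z_{0.15} = 1.960 + 1.036 = 2.996.
(Lower-tail contribution to power is negligible for δ > 0.)
δ = d·√n ⇒ d = δ/√n = 2.996/√27 = 0.5767.

d ≈ 0.577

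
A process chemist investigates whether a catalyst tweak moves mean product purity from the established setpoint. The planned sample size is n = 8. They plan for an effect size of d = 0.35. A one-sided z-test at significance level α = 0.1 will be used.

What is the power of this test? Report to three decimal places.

Power ≈ 0.385

Noncentrality parameter: δ = d·√n = 0.35 × √8 = 0.9899
One-sided α = 0.1 → critical value z_{0.1} = 1.282.
Power = P(Z > 1.282 − δ) = Φ(-0.292) = 0.3853.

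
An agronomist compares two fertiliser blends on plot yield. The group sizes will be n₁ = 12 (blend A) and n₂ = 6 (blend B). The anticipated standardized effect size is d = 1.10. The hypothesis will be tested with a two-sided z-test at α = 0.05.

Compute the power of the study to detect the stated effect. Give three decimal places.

Noncentrality parameter: λ = d / √(1/n₁ + 1/n₂) = 1.10 / √(1/12 + 1/6) = 2.2000
Two-sided α = 0.05 → critical value z_{0.025} = 1.960.
Power = Φ(λ − 1.960) + Φ(−λ − 1.960) = Φ(0.240) + Φ(-4.160) = 0.5948 + 0.0000 = 0.5949.

Power ≈ 0.595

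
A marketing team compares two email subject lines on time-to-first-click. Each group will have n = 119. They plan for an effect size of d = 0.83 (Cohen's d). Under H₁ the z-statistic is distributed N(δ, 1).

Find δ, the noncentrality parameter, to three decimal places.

The noncentrality parameter scales effect size by the design's sample-size factor: δ = d·√(n/2) = 0.83 × √(119/2) = 6.4023

δ ≈ 6.402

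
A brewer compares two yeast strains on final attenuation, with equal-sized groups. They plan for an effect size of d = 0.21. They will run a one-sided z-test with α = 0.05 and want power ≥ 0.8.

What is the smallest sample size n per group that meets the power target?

Set Φ(δ − 1.645) = 0.8; then δ − 1.645 = Φ⁻¹(0.8) = 0.842, giving δ = 2.486.
δ = d·√(n/2) ⇒ n = 2(δ/d)² = 2 × (2.486 / 0.21)² = 280.39.
Rounding up, n = 281 per group.

n = 281 per group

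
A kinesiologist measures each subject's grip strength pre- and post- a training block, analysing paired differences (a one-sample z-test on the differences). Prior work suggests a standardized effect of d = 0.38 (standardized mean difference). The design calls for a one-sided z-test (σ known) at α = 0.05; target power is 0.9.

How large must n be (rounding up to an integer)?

n = 60

Set Φ(δ − 1.645) = 0.9; then δ − 1.645 = Φ⁻¹(0.9) = 1.282, giving δ = 2.926.
δ = d·√n ⇒ n = (δ/d)² = (2.926 / 0.38)² = 59.31.
Rounding up, n = 60.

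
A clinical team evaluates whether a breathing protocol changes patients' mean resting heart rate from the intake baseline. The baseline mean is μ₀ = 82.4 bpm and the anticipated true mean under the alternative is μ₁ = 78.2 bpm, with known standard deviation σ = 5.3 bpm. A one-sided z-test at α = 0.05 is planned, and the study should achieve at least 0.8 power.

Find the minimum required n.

Standardized effect: d = |μ₁ − μ₀| / σ = |78.2 − 82.4| / 5.3 = 0.7925
For power 0.8 need Φ(δ − z_{0.05}) = 0.8, so δ = z_{0.05} + z_{0.20} = 1.645 + 0.842 = 2.486.
δ = d·√n ⇒ n = (δ/d)² = (2.486 / 0.7925)² = 9.85.
Round up to the next whole unit.

n = 10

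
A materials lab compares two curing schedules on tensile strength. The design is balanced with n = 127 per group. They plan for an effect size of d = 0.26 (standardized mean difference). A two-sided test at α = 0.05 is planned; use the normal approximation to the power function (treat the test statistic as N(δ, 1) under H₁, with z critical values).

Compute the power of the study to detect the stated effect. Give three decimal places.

Noncentrality parameter: δ = d·√(n/2) = 0.26 × √(127/2) = 2.0719
Two-sided α = 0.05 → critical value z_{0.025} = 1.960.
Power = Φ(δ − 1.960) + Φ(−δ − 1.960) = Φ(0.112) + Φ(-4.032) = 0.5445 + 0.0000 = 0.5446.

Power ≈ 0.545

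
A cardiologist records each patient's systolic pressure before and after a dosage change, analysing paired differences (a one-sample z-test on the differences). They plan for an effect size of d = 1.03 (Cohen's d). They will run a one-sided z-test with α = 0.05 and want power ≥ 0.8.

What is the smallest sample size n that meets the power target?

n = 6

Set Φ(δ − 1.645) = 0.8; then δ − 1.645 = Φ⁻¹(0.8) = 0.842, giving δ = 2.486.
δ = d·√n ⇒ n = (δ/d)² = (2.486 / 1.03)² = 5.83.
Round up to the next whole unit.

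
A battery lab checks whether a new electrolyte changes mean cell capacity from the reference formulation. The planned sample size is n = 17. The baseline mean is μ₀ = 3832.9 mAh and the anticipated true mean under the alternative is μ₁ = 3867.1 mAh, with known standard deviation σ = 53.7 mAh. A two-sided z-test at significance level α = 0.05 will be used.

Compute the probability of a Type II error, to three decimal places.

Standardized effect: d = |μ₁ − μ₀| / σ = |3867.1 − 3832.9| / 53.7 = 0.6369
Noncentrality parameter: δ = d·√n = 0.6369 × √17 = 2.6259
Two-sided α = 0.05 → critical value z_{0.025} = 1.960.
Power = Φ(δ − 1.960) + Φ(−δ − 1.960) = Φ(0.666) + Φ(-4.586) = 0.7473 + 0.0000 = 0.7473.
Type II error: β = 1 − power = 1 − 0.7473 = 0.2527.

β ≈ 0.253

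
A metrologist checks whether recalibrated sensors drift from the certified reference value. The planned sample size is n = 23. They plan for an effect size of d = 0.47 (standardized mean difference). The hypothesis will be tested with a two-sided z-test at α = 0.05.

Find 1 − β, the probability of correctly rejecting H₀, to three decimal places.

Noncentrality parameter: δ = d·√n = 0.47 × √23 = 2.2540
Two-sided α = 0.05 → critical value z_{0.025} = 1.960.
Power = Φ(δ − 1.960) + Φ(−δ − 1.960) = Φ(0.294) + Φ(-4.214) = 0.6157 + 0.0000 = 0.6157.

Power ≈ 0.616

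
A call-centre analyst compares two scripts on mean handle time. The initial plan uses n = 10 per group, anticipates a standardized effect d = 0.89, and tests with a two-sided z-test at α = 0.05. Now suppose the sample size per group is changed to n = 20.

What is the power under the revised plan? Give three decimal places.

With n = 20 per group: δ = d·√(n/2) = 0.89 × √(20/2) = 2.8144. Critical value z_{0.025} = 1.960.
Revised power = Φ(δ − 1.960) + Φ(−δ − 1.960) = Φ(0.854) + Φ(-4.774) = 0.8036 + 0.0000 = 0.8036.

Power ≈ 0.804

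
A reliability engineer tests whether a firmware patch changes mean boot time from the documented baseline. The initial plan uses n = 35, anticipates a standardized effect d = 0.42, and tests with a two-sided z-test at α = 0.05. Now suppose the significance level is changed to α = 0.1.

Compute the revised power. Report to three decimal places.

Power ≈ 0.800

δ = d·√n = 0.42 × √35 = 2.4848 (unchanged). New critical value: z_{0.05} = 1.645.
Revised power = Φ(δ − 1.645) + Φ(−δ − 1.645) = Φ(0.840) + Φ(-4.130) = 0.7995 + 0.0000 = 0.7995.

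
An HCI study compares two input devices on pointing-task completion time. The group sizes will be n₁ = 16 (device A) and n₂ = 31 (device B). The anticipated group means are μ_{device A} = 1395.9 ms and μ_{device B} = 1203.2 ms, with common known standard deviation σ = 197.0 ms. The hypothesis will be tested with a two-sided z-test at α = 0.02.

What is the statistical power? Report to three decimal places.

Power ≈ 0.803

Standardized effect: d = |μ_{device A} − μ_{device B}| / σ = |1395.9 − 1203.2| / 197.0 = 0.9782
Noncentrality parameter: δ = d / √(1/n₁ + 1/n₂) = 0.9782 / √(1/16 + 1/31) = 3.1777
Two-sided α = 0.02 → critical value z_{0.01} = 2.326.
Power = Φ(δ − 2.326) + Φ(−δ − 2.326) = Φ(0.851) + Φ(-5.504) = 0.8027 + 0.0000 = 0.8027.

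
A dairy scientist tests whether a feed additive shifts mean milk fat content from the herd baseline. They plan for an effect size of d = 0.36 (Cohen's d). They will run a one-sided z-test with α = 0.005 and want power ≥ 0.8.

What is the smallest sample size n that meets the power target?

n = 91

For power 0.8 need Φ(δ − z_{0.005}) = 0.8, so δ = z_{0.005} + z_{0.20} = 2.576 + 0.842 = 3.417.
δ = d·√n ⇒ n = (δ/d)² = (3.417 / 0.36)² = 90.12.
Round up to the next whole unit.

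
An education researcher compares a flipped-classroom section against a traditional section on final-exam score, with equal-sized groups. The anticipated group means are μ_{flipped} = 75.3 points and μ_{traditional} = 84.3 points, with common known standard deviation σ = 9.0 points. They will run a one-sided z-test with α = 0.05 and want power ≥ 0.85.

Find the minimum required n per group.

Standardized effect: d = |μ_{flipped} − μ_{traditional}| / σ = |75.3 − 84.3| / 9.0 = 1.0000
Set Φ(δ − 1.645) = 0.85; then δ − 1.645 = Φ⁻¹(0.85) = 1.036, giving δ = 2.681.
δ = d·√(n/2) ⇒ n = 2(δ/d)² = 2 × (2.681 / 1.0000)² = 14.38.
Round up to the next whole unit.

n = 15 per group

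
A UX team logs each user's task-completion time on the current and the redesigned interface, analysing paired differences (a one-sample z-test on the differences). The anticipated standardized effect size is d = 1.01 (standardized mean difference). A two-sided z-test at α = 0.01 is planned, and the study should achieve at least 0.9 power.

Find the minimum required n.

For power 0.9 need Φ(δ − z_{0.005}) = 0.9, so δ = z_{0.005} + z_{0.10} = 2.576 + 1.282 = 3.857.
(The Φ(−δ − z_{α/2}) term is vanishingly small for δ > 0 and is dropped in the standard sample-size formula.)
δ = d·√n ⇒ n = (δ/d)² = (3.857 / 1.01)² = 14.59.
Rounding up, n = 15.

n = 15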